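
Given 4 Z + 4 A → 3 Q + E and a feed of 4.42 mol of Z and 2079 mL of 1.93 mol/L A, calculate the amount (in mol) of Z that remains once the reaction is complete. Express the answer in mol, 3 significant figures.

0.408 mol

n(Z) = 4.420 mol
n(A) = 1.93 × 2079/1000 = 4.012 mol
n/ν for Z = 4.420/4 = 1.105
n/ν for A = 4.012/4 = 1.003
Smallest n/ν is A → limiting reagent.
Z consumed = (4/4) × 4.012 = 4.012 mol
Z remaining = 4.420 − 4.012 = 0.4080 mol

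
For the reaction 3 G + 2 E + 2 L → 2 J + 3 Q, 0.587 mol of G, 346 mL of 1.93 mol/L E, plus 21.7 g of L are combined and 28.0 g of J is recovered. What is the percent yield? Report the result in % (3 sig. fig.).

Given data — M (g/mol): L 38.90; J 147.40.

n(G) = 0.5870 mol
n(E) = 1.93 × 346.0/1000 = 0.6678 mol
n(L) = 21.70 / 38.90 = 0.5578 mol
n/ν for G = 0.5870/3 = 0.1957
n/ν for E = 0.6678/2 = 0.3339
n/ν for L = 0.5578/2 = 0.2789
Smallest n/ν is G → limiting reagent.
theoretical n(J) = (2/3) × 0.5870 = 0.3913 mol → 57.68 g
% yield = 28.0 / 57.68 × 100 = 48.54 %

48.5 %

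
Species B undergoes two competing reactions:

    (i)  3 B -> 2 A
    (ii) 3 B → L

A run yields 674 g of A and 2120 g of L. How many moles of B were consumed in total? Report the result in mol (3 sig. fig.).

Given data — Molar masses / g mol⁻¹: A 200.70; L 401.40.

20.9 mol

n(A) = 674 / 200.70 = 3.358 mol
n(L) = 2120 / 401.40 = 5.282 mol
n(B) via (i) = (3/2)×3.358 = 5.037 mol
n(B) via (ii) = (3/1)×5.282 = 15.85 mol
total n(B) = 5.037 + 15.85 = 20.89 mol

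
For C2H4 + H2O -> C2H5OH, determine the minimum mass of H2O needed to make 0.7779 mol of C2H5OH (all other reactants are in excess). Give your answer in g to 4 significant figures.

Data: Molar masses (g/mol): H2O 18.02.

14.02 g

n(C2H5OH) = 0.7779 mol
n(H2O) = (1/1) × 0.7779 = 0.7779 mol
mass = 0.7779 × 18.02 = 14.02 g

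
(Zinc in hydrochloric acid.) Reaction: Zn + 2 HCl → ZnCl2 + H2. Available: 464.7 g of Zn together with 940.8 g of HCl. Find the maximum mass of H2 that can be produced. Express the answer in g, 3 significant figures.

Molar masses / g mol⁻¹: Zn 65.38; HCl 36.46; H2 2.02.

n(Zn) = 464.7 / 65.38 = 7.108 mol
n(HCl) = 940.8 / 36.46 = 25.80 mol
n/ν for Zn = 7.108/1 = 7.108
n/ν for HCl = 25.80/2 = 12.90
Smallest n/ν is Zn → limiting reagent.
n(H2) = (1/1) × 7.108 = 7.108 mol
mass = 7.108 × 2.02 = 14.36 g

14.4 g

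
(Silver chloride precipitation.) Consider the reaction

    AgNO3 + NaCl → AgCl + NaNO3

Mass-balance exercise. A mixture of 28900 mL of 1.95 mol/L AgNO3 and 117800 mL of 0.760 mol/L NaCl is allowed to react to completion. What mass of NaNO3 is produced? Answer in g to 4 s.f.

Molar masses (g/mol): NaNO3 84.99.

n(AgNO3) = 1.95 × 28900/1000 = 56.36 mol
n(NaCl) = 0.760 × 117800/1000 = 89.53 mol
n/ν for AgNO3 = 56.36/1 = 56.36
n/ν for NaCl = 89.53/1 = 89.53
Smallest n/ν is AgNO3 → limiting reagent.
n(NaNO3) = (1/1) × 56.36 = 56.36 mol
mass = 56.36 × 84.99 = 4790 g

4790 g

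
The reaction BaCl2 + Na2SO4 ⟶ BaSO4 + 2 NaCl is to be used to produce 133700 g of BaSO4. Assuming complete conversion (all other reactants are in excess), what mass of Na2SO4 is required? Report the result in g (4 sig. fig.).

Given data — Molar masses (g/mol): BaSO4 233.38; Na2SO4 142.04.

81370 g

n(BaSO4) = 133700 / 233.38 = 572.9 mol
n(Na2SO4) = (1/1) × 572.9 = 572.9 mol
mass = 572.9 × 142.04 = 81370 g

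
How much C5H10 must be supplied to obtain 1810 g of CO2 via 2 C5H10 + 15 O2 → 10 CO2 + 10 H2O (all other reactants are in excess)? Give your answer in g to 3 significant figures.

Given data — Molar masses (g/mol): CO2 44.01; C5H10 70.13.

577 g

n(CO2) = 1810 / 44.01 = 41.13 mol
n(C5H10) = (2/10) × 41.13 = 8.226 mol
mass = 8.226 × 70.13 = 576.9 g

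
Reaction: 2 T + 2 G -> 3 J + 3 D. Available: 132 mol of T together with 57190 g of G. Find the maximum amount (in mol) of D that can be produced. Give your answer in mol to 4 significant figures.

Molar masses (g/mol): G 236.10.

n(T) = 132.0 mol
n(G) = 57190 / 236.10 = 242.2 mol
n/ν for T = 132.0/2 = 66.00
n/ν for G = 242.2/2 = 121.1
Smallest n/ν is T → limiting reagent.
n(D) = (3/2) × 132.0 = 198.0 mol

198.0 mol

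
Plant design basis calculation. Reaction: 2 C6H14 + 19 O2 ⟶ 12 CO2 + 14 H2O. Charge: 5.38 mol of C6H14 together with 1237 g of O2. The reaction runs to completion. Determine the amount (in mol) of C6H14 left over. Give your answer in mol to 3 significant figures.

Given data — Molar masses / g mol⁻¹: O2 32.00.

1.31 mol

n(C6H14) = 5.380 mol
n(O2) = 1237 / 32.00 = 38.66 mol
n/ν for C6H14 = 5.380/2 = 2.690
n/ν for O2 = 38.66/19 = 2.035
Smallest n/ν is O2 → limiting reagent.
C6H14 consumed = (2/19) × 38.66 = 4.069 mol
C6H14 remaining = 5.380 − 4.069 = 1.311 mol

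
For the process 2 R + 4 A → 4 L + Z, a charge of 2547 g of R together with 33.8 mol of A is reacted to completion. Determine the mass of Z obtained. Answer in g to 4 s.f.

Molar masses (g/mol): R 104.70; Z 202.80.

n(R) = 2547 / 104.70 = 24.33 mol
n(A) = 33.80 mol
n/ν for R = 24.33/2 = 12.17
n/ν for A = 33.80/4 = 8.450
Smallest n/ν is A → limiting reagent.
n(Z) = (1/4) × 33.80 = 8.450 mol
mass = 8.450 × 202.80 = 1714 g

1714 g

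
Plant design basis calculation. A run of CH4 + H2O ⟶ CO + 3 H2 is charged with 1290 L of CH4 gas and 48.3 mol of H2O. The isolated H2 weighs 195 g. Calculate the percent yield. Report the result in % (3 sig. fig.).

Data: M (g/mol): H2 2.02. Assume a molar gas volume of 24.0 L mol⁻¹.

66.6 %

n(CH4) = 1290 / 24.0 = 53.75 mol
n(H2O) = 48.30 mol
n/ν for CH4 = 53.75/1 = 53.75
n/ν for H2O = 48.30/1 = 48.30
Smallest n/ν is H2O → limiting reagent.
theoretical n(H2) = (3/1) × 48.30 = 144.9 mol → 292.7 g
% yield = 195 / 292.7 × 100 = 66.62 %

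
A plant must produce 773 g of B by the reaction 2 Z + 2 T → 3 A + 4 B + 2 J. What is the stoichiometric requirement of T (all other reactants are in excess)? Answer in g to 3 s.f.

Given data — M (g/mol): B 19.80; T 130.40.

n(B) = 773 / 19.80 = 39.04 mol
n(T) = (2/4) × 39.04 = 19.52 mol
mass = 19.52 × 130.40 = 2545 g

2550 g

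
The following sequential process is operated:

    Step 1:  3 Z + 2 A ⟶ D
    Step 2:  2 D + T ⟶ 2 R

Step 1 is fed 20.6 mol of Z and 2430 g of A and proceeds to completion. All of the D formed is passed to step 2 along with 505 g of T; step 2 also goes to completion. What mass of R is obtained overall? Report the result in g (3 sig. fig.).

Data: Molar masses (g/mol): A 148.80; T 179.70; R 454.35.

2550 g

Step 1:
n(Z) = 20.60 mol
n(A) = 2430 / 148.80 = 16.33 mol
n/ν for Z = 20.60/3 = 6.867
n/ν for A = 16.33/2 = 8.165
Smallest n/ν is Z → limiting reagent.
n(D) produced = (1/3) × 20.60 = 6.867 mol
Step 2:
n(D) available = 6.867 mol
n(T) = 505.0 / 179.70 = 2.810 mol
n/ν for D = 6.867/2 = 3.434
n/ν for T = 2.810/1 = 2.810
Smallest n/ν is T → limiting reagent.
n(R) = (2/1) × 2.810 = 5.620 mol
mass = 5.620 × 454.35 = 2553 g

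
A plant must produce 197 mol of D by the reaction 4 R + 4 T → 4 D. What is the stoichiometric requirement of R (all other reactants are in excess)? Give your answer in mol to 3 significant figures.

n(D) = 197.0 mol
n(R) = (4/4) × 197.0 = 197.0 mol

197 mol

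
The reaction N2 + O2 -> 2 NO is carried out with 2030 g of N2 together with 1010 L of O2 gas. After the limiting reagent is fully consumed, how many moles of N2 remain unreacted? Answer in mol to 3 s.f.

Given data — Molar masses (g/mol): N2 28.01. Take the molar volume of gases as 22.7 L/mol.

n(N2) = 2030 / 28.01 = 72.47 mol
n(O2) = 1010 / 22.7 = 44.49 mol
n/ν for N2 = 72.47/1 = 72.47
n/ν for O2 = 44.49/1 = 44.49
Smallest n/ν is O2 → limiting reagent.
N2 consumed = (1/1) × 44.49 = 44.49 mol
N2 remaining = 72.47 − 44.49 = 27.98 mol

28.0 mol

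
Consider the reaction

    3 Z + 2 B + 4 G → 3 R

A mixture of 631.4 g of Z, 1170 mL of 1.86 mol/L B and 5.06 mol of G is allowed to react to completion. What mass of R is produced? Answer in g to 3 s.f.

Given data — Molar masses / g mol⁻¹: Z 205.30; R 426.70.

1310 g

n(Z) = 631.4 / 205.30 = 3.075 mol
n(B) = 1.86 × 1170/1000 = 2.176 mol
n(G) = 5.060 mol
n/ν for Z = 3.075/3 = 1.025
n/ν for B = 2.176/2 = 1.088
n/ν for G = 5.060/4 = 1.265
Smallest n/ν is Z → limiting reagent.
n(R) = (3/3) × 3.075 = 3.075 mol
mass = 3.075 × 426.70 = 1312 g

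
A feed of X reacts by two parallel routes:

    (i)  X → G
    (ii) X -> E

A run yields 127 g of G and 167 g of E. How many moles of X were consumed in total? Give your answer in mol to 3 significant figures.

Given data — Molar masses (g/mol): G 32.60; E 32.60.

9.02 mol

n(G) = 127 / 32.60 = 3.896 mol
n(E) = 167 / 32.60 = 5.123 mol
n(X) via (i) = (1/1)×3.896 = 3.896 mol
n(X) via (ii) = (1/1)×5.123 = 5.123 mol
total n(X) = 3.896 + 5.123 = 9.019 mol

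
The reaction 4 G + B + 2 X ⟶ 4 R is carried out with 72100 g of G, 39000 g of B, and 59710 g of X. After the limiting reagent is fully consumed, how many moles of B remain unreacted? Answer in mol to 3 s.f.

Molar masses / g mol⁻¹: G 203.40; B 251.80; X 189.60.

n(G) = 72100 / 203.40 = 354.5 mol
n(B) = 39000 / 251.80 = 154.9 mol
n(X) = 59710 / 189.60 = 314.9 mol
n/ν → G: 88.63, B: 154.9, X: 157.5; G is limiting.
B consumed = (1/4) × 354.5 = 88.63 mol
B remaining = 154.9 − 88.63 = 66.27 mol

66.3 mol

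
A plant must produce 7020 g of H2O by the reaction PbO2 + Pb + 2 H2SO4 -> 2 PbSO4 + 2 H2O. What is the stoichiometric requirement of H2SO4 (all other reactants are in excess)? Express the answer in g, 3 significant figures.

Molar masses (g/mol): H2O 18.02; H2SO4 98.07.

n(H2O) = 7020 / 18.02 = 389.6 mol
n(H2SO4) = (2/2) × 389.6 = 389.6 mol
mass = 389.6 × 98.07 = 38210 g

38200 g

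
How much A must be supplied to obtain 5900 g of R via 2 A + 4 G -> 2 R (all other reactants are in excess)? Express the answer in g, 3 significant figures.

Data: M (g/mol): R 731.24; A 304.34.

n(R) = 5900 / 731.24 = 8.068 mol
n(A) = (2/2) × 8.068 = 8.068 mol
mass = 8.068 × 304.34 = 2455 g

2460 g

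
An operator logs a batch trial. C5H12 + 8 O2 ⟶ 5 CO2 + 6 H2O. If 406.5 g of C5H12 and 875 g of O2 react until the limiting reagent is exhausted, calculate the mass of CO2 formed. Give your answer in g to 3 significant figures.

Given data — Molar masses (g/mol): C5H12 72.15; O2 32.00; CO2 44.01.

n(C5H12) = 406.5 / 72.15 = 5.634 mol
n(O2) = 875.0 / 32.00 = 27.34 mol
n/ν → C5H12: 5.634, O2: 3.418; O2 is limiting.
n(CO2) = (5/8) × 27.34 = 17.09 mol
mass = 17.09 × 44.01 = 752.1 g

752 g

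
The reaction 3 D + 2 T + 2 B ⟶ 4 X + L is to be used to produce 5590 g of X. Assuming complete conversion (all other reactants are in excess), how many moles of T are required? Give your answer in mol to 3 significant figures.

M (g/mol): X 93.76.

29.8 mol

n(X) = 5590 / 93.76 = 59.62 mol
n(T) = (2/4) × 59.62 = 29.81 mol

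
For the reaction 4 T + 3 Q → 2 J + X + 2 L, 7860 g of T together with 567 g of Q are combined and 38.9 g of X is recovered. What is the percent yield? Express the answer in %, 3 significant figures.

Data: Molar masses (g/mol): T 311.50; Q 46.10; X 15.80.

n(T) = 7860 / 311.50 = 25.23 mol
n(Q) = 567.0 / 46.10 = 12.30 mol
n/ν for T = 25.23/4 = 6.308
n/ν for Q = 12.30/3 = 4.100
Smallest n/ν is Q → limiting reagent.
theoretical n(X) = (1/3) × 12.30 = 4.100 mol → 64.78 g
% yield = 38.9 / 64.78 × 100 = 60.05 %

60.1 %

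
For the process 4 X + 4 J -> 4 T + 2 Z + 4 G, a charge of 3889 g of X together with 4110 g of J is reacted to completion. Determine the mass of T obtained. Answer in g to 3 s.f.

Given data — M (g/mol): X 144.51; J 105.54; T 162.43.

4370 g

n(X) = 3889 / 144.51 = 26.91 mol
n(J) = 4110 / 105.54 = 38.94 mol
n/ν for X = 26.91/4 = 6.728
n/ν for J = 38.94/4 = 9.735
Smallest n/ν is X → limiting reagent.
n(T) = (4/4) × 26.91 = 26.91 mol
mass = 26.91 × 162.43 = 4371 g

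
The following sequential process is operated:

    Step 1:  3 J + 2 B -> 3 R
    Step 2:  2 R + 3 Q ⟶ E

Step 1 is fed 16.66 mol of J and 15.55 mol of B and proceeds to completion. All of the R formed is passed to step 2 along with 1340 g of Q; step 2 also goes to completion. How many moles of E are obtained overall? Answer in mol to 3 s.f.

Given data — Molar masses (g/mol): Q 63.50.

Step 1:
n(J) = 16.66 mol
n(B) = 15.55 mol
n/ν for J = 16.66/3 = 5.553
n/ν for B = 15.55/2 = 7.775
Smallest n/ν is J → limiting reagent.
n(R) produced = (3/3) × 16.66 = 16.66 mol
Step 2:
n(R) available = 16.66 mol
n(Q) = 1340 / 63.50 = 21.10 mol
n/ν for R = 16.66/2 = 8.330
n/ν for Q = 21.10/3 = 7.033
Smallest n/ν is Q → limiting reagent.
n(E) = (1/3) × 21.10 = 7.033 mol

7.03 mol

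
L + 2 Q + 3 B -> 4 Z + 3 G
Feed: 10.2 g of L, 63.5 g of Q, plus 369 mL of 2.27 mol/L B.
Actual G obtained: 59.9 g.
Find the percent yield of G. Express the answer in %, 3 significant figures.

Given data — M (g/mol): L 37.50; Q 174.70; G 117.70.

n(L) = 10.20 / 37.50 = 0.2720 mol
n(Q) = 63.50 / 174.70 = 0.3635 mol
n(B) = 2.27 × 369.0/1000 = 0.8376 mol
n/ν → L: 0.2720, Q: 0.1818, B: 0.2792; Q is limiting.
theoretical n(G) = (3/2) × 0.3635 = 0.5453 mol → 64.18 g
% yield = 59.9 / 64.18 × 100 = 93.33 %

93.3 %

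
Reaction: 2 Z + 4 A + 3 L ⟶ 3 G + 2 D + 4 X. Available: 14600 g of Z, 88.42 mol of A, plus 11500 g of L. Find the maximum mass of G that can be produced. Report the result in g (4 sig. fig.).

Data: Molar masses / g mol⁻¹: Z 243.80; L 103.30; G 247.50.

16410 g

n(Z) = 14600 / 243.80 = 59.89 mol
n(A) = 88.42 mol
n(L) = 11500 / 103.30 = 111.3 mol
n/ν for Z = 59.89/2 = 29.95
n/ν for A = 88.42/4 = 22.11
n/ν for L = 111.3/3 = 37.10
Smallest n/ν is A → limiting reagent.
n(G) = (3/4) × 88.42 = 66.32 mol
mass = 66.32 × 247.50 = 16410 g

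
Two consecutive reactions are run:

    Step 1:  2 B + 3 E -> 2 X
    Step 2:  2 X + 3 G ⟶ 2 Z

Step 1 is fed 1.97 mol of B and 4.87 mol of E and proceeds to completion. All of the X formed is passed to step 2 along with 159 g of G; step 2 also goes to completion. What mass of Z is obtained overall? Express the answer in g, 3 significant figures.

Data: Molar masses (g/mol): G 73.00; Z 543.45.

Step 1:
n(B) = 1.970 mol
n(E) = 4.870 mol
n/ν → B: 0.9850, E: 1.623; B is limiting.
n(X) produced = (2/2) × 1.970 = 1.970 mol
Step 2:
n(X) available = 1.970 mol
n(G) = 159.0 / 73.00 = 2.178 mol
n/ν → X: 0.9850, G: 0.7260; G is limiting.
n(Z) = (2/3) × 2.178 = 1.452 mol
mass = 1.452 × 543.45 = 789.1 g

789 g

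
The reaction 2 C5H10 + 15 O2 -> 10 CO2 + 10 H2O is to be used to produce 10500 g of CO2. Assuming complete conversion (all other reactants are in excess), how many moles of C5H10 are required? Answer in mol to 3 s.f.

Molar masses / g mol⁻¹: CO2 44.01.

47.7 mol

n(CO2) = 10500 / 44.01 = 238.6 mol
n(C5H10) = (2/10) × 238.6 = 47.72 mol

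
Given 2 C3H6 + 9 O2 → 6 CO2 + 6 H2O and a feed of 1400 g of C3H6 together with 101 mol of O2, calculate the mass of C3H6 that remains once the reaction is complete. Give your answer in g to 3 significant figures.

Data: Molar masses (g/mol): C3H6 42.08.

456 g

n(C3H6) = 1400 / 42.08 = 33.27 mol
n(O2) = 101.0 mol
n/ν for C3H6 = 33.27/2 = 16.64
n/ν for O2 = 101.0/9 = 11.22
Smallest n/ν is O2 → limiting reagent.
C3H6 consumed = (2/9) × 101.0 = 22.44 mol
C3H6 remaining = 33.27 − 22.44 = 10.83 mol
mass = 10.83 × 42.08 = 455.7 g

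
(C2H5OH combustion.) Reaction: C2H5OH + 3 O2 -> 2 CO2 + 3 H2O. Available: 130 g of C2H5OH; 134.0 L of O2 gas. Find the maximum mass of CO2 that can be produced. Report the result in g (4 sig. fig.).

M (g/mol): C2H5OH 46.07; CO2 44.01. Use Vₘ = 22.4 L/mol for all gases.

175.5 g

n(C2H5OH) = 130.0 / 46.07 = 2.822 mol
n(O2) = 134.0 / 22.4 = 5.982 mol
n/ν for C2H5OH = 2.822/1 = 2.822
n/ν for O2 = 5.982/3 = 1.994
Smallest n/ν is O2 → limiting reagent.
n(CO2) = (2/3) × 5.982 = 3.988 mol
mass = 3.988 × 44.01 = 175.5 g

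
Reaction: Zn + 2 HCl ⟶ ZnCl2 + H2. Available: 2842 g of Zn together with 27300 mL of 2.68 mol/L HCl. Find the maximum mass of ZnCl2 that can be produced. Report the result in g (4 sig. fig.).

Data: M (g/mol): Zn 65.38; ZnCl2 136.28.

n(Zn) = 2842 / 65.38 = 43.47 mol
n(HCl) = 2.68 × 27300/1000 = 73.16 mol
n/ν → Zn: 43.47, HCl: 36.58; HCl is limiting.
n(ZnCl2) = (1/2) × 73.16 = 36.58 mol
mass = 36.58 × 136.28 = 4985 g

4985 g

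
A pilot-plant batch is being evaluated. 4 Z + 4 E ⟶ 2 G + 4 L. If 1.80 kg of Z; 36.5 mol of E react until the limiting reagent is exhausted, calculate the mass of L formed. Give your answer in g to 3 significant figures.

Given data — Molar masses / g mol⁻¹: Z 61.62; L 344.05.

n(Z) = 1.800×1000 / 61.62 = 29.21 mol
n(E) = 36.50 mol
n/ν for Z = 29.21/4 = 7.303
n/ν for E = 36.50/4 = 9.125
Smallest n/ν is Z → limiting reagent.
n(L) = (4/4) × 29.21 = 29.21 mol
mass = 29.21 × 344.05 = 10050 g

10100 g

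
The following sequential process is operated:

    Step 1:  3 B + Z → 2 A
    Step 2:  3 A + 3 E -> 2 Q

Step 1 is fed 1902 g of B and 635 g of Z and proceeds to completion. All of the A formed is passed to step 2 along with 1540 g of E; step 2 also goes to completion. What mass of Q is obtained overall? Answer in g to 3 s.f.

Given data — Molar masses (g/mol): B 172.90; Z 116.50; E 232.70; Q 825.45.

3640 g

Step 1:
n(B) = 1902 / 172.90 = 11.00 mol
n(Z) = 635.0 / 116.50 = 5.451 mol
n/ν for B = 11.00/3 = 3.667
n/ν for Z = 5.451/1 = 5.451
Smallest n/ν is B → limiting reagent.
n(A) produced = (2/3) × 11.00 = 7.333 mol
Step 2:
n(A) available = 7.333 mol
n(E) = 1540 / 232.70 = 6.618 mol
n/ν for A = 7.333/3 = 2.444
n/ν for E = 6.618/3 = 2.206
Smallest n/ν is E → limiting reagent.
n(Q) = (2/3) × 6.618 = 4.412 mol
mass = 4.412 × 825.45 = 3642 g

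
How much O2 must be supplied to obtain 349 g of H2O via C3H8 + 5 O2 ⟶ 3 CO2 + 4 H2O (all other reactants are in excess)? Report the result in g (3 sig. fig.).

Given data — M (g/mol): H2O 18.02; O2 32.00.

n(H2O) = 349 / 18.02 = 19.37 mol
n(O2) = (5/4) × 19.37 = 24.21 mol
mass = 24.21 × 32.00 = 774.7 g

775 g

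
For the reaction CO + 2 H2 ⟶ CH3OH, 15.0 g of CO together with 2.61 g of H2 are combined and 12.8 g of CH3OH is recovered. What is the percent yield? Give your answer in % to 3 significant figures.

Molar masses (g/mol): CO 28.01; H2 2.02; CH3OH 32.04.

74.6 %

n(CO) = 15.00 / 28.01 = 0.5355 mol
n(H2) = 2.610 / 2.02 = 1.292 mol
n/ν for CO = 0.5355/1 = 0.5355
n/ν for H2 = 1.292/2 = 0.6460
Smallest n/ν is CO → limiting reagent.
theoretical n(CH3OH) = (1/1) × 0.5355 = 0.5355 mol → 17.16 g
% yield = 12.8 / 17.16 × 100 = 74.59 %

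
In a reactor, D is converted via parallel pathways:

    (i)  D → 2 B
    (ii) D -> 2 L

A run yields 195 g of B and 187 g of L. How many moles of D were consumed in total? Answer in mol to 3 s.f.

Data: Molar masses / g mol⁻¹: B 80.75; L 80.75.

2.37 mol

n(B) = 195 / 80.75 = 2.415 mol
n(L) = 187 / 80.75 = 2.316 mol
n(D) via (i) = (1/2)×2.415 = 1.208 mol
n(D) via (ii) = (1/2)×2.316 = 1.158 mol
total n(D) = 1.208 + 1.158 = 2.366 mol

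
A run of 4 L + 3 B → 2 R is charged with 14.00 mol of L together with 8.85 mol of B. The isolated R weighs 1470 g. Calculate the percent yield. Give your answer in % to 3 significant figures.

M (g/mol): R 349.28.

n(L) = 14.00 mol
n(B) = 8.850 mol
n/ν for L = 14.00/4 = 3.500
n/ν for B = 8.850/3 = 2.950
Smallest n/ν is B → limiting reagent.
theoretical n(R) = (2/3) × 8.850 = 5.900 mol → 2061 g
% yield = 1470 / 2061 × 100 = 71.32 %

71.3 %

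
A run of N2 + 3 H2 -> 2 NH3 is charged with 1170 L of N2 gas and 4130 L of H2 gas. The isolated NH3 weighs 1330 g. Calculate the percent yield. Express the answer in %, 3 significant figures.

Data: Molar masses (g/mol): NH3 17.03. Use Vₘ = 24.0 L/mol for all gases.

n(N2) = 1170 / 24.0 = 48.75 mol
n(H2) = 4130 / 24.0 = 172.1 mol
n/ν → N2: 48.75, H2: 57.37; N2 is limiting.
theoretical n(NH3) = (2/1) × 48.75 = 97.50 mol → 1660 g
% yield = 1330 / 1660 × 100 = 80.12 %

80.1 %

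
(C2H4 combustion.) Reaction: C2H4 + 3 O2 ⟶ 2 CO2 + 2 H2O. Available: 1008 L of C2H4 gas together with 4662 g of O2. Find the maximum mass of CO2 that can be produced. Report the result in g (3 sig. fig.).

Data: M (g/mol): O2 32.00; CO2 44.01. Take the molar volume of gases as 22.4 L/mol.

n(C2H4) = 1008 / 22.4 = 45.00 mol
n(O2) = 4662 / 32.00 = 145.7 mol
n/ν for C2H4 = 45.00/1 = 45.00
n/ν for O2 = 145.7/3 = 48.57
Smallest n/ν is C2H4 → limiting reagent.
n(CO2) = (2/1) × 45.00 = 90.00 mol
mass = 90.00 × 44.01 = 3961 g

3960 g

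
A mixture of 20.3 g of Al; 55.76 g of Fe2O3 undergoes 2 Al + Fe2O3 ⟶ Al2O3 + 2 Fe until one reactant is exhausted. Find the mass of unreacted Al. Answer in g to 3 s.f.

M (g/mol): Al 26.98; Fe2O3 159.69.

1.46 g

n(Al) = 20.30 / 26.98 = 0.7524 mol
n(Fe2O3) = 55.76 / 159.69 = 0.3492 mol
n/ν for Al = 0.7524/2 = 0.3762
n/ν for Fe2O3 = 0.3492/1 = 0.3492
Smallest n/ν is Fe2O3 → limiting reagent.
Al consumed = (2/1) × 0.3492 = 0.6984 mol
Al remaining = 0.7524 − 0.6984 = 0.05400 mol
mass = 0.05400 × 26.98 = 1.457 g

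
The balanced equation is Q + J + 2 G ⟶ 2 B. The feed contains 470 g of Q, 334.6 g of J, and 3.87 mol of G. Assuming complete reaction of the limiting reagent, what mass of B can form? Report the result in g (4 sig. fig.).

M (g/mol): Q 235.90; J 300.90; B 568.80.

n(Q) = 470.0 / 235.90 = 1.992 mol
n(J) = 334.6 / 300.90 = 1.112 mol
n(G) = 3.870 mol
n/ν for Q = 1.992/1 = 1.992
n/ν for J = 1.112/1 = 1.112
n/ν for G = 3.870/2 = 1.935
Smallest n/ν is J → limiting reagent.
n(B) = (2/1) × 1.112 = 2.224 mol
mass = 2.224 × 568.80 = 1265 g

1265 g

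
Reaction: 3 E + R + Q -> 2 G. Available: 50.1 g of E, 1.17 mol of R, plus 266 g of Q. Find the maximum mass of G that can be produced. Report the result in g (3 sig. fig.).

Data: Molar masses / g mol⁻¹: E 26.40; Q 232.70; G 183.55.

n(E) = 50.10 / 26.40 = 1.898 mol
n(R) = 1.170 mol
n(Q) = 266.0 / 232.70 = 1.143 mol
n/ν → E: 0.6327, R: 1.170, Q: 1.143; E is limiting.
n(G) = (2/3) × 1.898 = 1.265 mol
mass = 1.265 × 183.55 = 232.2 g

232 g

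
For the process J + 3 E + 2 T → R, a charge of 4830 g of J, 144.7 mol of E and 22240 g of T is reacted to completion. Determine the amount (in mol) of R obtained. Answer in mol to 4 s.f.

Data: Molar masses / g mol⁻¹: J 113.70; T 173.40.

n(J) = 4830 / 113.70 = 42.48 mol
n(E) = 144.7 mol
n(T) = 22240 / 173.40 = 128.3 mol
n/ν for J = 42.48/1 = 42.48
n/ν for E = 144.7/3 = 48.23
n/ν for T = 128.3/2 = 64.15
Smallest n/ν is J → limiting reagent.
n(R) = (1/1) × 42.48 = 42.48 mol

42.48 mol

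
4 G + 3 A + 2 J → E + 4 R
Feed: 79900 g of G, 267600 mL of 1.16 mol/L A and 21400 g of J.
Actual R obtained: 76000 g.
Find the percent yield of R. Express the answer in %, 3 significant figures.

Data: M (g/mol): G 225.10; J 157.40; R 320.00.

87.3 %

n(G) = 79900 / 225.10 = 355.0 mol
n(A) = 1.16 × 267600/1000 = 310.4 mol
n(J) = 21400 / 157.40 = 136.0 mol
n/ν for G = 355.0/4 = 88.75
n/ν for A = 310.4/3 = 103.5
n/ν for J = 136.0/2 = 68.00
Smallest n/ν is J → limiting reagent.
theoretical n(R) = (4/2) × 136.0 = 272.0 mol → 87040 g
% yield = 76000 / 87040 × 100 = 87.32 %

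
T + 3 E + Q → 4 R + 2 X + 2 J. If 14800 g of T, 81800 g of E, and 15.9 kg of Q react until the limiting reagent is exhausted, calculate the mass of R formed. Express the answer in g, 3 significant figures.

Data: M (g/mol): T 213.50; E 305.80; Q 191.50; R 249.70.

69200 g

n(T) = 14800 / 213.50 = 69.32 mol
n(E) = 81800 / 305.80 = 267.5 mol
n(Q) = 15.90×1000 / 191.50 = 83.03 mol
n/ν → T: 69.32, E: 89.17, Q: 83.03; T is limiting.
n(R) = (4/1) × 69.32 = 277.3 mol
mass = 277.3 × 249.70 = 69240 g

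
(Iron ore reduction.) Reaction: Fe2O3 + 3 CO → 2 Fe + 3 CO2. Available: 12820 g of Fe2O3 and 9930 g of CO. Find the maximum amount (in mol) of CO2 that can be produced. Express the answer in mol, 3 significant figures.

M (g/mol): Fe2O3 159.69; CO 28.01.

n(Fe2O3) = 12820 / 159.69 = 80.28 mol
n(CO) = 9930 / 28.01 = 354.5 mol
n/ν → Fe2O3: 80.28, CO: 118.2; Fe2O3 is limiting.
n(CO2) = (3/1) × 80.28 = 240.8 mol

241 mol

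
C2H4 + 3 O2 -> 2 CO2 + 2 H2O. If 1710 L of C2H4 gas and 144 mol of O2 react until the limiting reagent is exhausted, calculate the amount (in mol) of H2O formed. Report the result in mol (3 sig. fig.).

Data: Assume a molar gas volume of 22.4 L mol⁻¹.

n(C2H4) = 1710 / 22.4 = 76.34 mol
n(O2) = 144.0 mol
n/ν for C2H4 = 76.34/1 = 76.34
n/ν for O2 = 144.0/3 = 48.00
Smallest n/ν is O2 → limiting reagent.
n(H2O) = (2/3) × 144.0 = 96.00 mol

96.0 mol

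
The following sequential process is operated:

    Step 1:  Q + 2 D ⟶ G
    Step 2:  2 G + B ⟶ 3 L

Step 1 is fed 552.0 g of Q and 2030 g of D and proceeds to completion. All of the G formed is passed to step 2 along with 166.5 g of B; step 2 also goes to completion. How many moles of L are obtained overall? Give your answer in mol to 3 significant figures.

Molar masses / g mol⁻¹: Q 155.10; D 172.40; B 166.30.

Step 1:
n(Q) = 552.0 / 155.10 = 3.559 mol
n(D) = 2030 / 172.40 = 11.77 mol
n/ν → Q: 3.559, D: 5.885; Q is limiting.
n(G) produced = (1/1) × 3.559 = 3.559 mol
Step 2:
n(G) available = 3.559 mol
n(B) = 166.5 / 166.30 = 1.001 mol
n/ν → G: 1.780, B: 1.001; B is limiting.
n(L) = (3/1) × 1.001 = 3.003 mol

3.00 mol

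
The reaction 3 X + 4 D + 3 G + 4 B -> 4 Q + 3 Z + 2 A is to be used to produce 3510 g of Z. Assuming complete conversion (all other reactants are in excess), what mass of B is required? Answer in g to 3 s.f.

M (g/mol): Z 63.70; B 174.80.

n(Z) = 3510 / 63.70 = 55.10 mol
n(B) = (4/3) × 55.10 = 73.47 mol
mass = 73.47 × 174.80 = 12840 g

12800 g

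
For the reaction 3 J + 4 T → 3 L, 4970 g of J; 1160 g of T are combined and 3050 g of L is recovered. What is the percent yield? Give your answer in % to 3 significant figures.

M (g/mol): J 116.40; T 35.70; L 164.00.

n(J) = 4970 / 116.40 = 42.70 mol
n(T) = 1160 / 35.70 = 32.49 mol
n/ν → J: 14.23, T: 8.123; T is limiting.
theoretical n(L) = (3/4) × 32.49 = 24.37 mol → 3997 g
% yield = 3050 / 3997 × 100 = 76.31 %

76.3 %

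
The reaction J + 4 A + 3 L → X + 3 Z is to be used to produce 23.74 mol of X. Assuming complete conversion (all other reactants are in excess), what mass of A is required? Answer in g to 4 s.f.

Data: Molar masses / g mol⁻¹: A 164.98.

15670 g

n(X) = 23.74 mol
n(A) = (4/1) × 23.74 = 94.96 mol
mass = 94.96 × 164.98 = 15670 g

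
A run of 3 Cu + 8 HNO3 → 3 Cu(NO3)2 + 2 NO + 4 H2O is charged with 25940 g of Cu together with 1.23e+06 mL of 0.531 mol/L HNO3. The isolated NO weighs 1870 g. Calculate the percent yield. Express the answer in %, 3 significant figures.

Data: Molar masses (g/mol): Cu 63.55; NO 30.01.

n(Cu) = 25940 / 63.55 = 408.2 mol
n(HNO3) = 0.531 × 1.23e+06/1000 = 653.1 mol
n/ν for Cu = 408.2/3 = 136.1
n/ν for HNO3 = 653.1/8 = 81.64
Smallest n/ν is HNO3 → limiting reagent.
theoretical n(NO) = (2/8) × 653.1 = 163.3 mol → 4901 g
% yield = 1870 / 4901 × 100 = 38.16 %

38.2 %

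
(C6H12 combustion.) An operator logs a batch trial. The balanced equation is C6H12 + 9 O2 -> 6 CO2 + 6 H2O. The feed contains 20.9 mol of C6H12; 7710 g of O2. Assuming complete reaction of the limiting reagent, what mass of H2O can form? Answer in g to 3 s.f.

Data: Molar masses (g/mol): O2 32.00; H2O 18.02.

2260 g

n(C6H12) = 20.90 mol
n(O2) = 7710 / 32.00 = 240.9 mol
n/ν for C6H12 = 20.90/1 = 20.90
n/ν for O2 = 240.9/9 = 26.77
Smallest n/ν is C6H12 → limiting reagent.
n(H2O) = (6/1) × 20.90 = 125.4 mol
mass = 125.4 × 18.02 = 2260 g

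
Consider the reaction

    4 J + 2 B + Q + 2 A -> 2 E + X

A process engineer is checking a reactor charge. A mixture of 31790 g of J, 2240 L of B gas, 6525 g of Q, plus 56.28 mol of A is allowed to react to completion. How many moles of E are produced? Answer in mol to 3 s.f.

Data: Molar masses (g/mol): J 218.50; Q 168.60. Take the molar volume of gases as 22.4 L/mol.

56.3 mol

n(J) = 31790 / 218.50 = 145.5 mol
n(B) = 2240 / 22.4 = 100.0 mol
n(Q) = 6525 / 168.60 = 38.70 mol
n(A) = 56.28 mol
n/ν for J = 145.5/4 = 36.38
n/ν for B = 100.0/2 = 50.00
n/ν for Q = 38.70/1 = 38.70
n/ν for A = 56.28/2 = 28.14
Smallest n/ν is A → limiting reagent.
n(E) = (2/2) × 56.28 = 56.28 mol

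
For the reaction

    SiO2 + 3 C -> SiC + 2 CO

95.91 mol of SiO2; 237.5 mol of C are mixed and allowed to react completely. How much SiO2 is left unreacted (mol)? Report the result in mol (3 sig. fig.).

n(SiO2) = 95.91 mol
n(C) = 237.5 mol
n/ν for SiO2 = 95.91/1 = 95.91
n/ν for C = 237.5/3 = 79.17
Smallest n/ν is C → limiting reagent.
SiO2 consumed = (1/3) × 237.5 = 79.17 mol
SiO2 remaining = 95.91 − 79.17 = 16.74 mol

16.7 mol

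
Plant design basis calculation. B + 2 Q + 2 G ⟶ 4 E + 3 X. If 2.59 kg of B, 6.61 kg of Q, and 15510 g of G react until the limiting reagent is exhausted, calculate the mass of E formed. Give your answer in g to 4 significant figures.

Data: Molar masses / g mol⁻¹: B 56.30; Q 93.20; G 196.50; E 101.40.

14380 g

n(B) = 2.590×1000 / 56.30 = 46.00 mol
n(Q) = 6.610×1000 / 93.20 = 70.92 mol
n(G) = 15510 / 196.50 = 78.93 mol
n/ν for B = 46.00/1 = 46.00
n/ν for Q = 70.92/2 = 35.46
n/ν for G = 78.93/2 = 39.47
Smallest n/ν is Q → limiting reagent.
n(E) = (4/2) × 70.92 = 141.8 mol
mass = 141.8 × 101.40 = 14380 g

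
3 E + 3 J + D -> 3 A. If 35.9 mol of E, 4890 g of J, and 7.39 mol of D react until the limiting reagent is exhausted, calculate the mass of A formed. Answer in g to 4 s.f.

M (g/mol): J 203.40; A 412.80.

9152 g

n(E) = 35.90 mol
n(J) = 4890 / 203.40 = 24.04 mol
n(D) = 7.390 mol
n/ν → E: 11.97, J: 8.013, D: 7.390; D is limiting.
n(A) = (3/1) × 7.390 = 22.17 mol
mass = 22.17 × 412.80 = 9152 g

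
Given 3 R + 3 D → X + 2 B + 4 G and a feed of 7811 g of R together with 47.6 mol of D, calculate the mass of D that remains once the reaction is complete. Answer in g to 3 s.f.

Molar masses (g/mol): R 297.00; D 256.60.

n(R) = 7811 / 297.00 = 26.30 mol
n(D) = 47.60 mol
n/ν → R: 8.767, D: 15.87; R is limiting.
D consumed = (3/3) × 26.30 = 26.30 mol
D remaining = 47.60 − 26.30 = 21.30 mol
mass = 21.30 × 256.60 = 5466 g

5470 g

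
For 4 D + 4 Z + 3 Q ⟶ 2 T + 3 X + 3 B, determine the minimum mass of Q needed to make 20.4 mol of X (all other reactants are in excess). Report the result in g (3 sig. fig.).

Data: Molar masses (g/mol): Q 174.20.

n(X) = 20.40 mol
n(Q) = (3/3) × 20.40 = 20.40 mol
mass = 20.40 × 174.20 = 3554 g

3550 g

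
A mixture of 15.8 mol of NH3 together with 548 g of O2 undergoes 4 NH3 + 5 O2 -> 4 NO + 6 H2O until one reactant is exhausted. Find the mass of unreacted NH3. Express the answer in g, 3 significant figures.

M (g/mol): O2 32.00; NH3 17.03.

n(NH3) = 15.80 mol
n(O2) = 548.0 / 32.00 = 17.13 mol
n/ν for NH3 = 15.80/4 = 3.950
n/ν for O2 = 17.13/5 = 3.426
Smallest n/ν is O2 → limiting reagent.
NH3 consumed = (4/5) × 17.13 = 13.70 mol
NH3 remaining = 15.80 − 13.70 = 2.100 mol
mass = 2.100 × 17.03 = 35.76 g

35.8 g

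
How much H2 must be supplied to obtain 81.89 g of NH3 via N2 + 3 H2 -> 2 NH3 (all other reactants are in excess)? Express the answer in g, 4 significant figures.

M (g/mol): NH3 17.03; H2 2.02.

14.57 g

n(NH3) = 81.89 / 17.03 = 4.809 mol
n(H2) = (3/2) × 4.809 = 7.214 mol
mass = 7.214 × 2.02 = 14.57 g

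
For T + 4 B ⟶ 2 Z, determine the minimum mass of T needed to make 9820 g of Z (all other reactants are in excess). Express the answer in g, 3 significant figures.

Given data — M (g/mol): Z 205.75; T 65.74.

n(Z) = 9820 / 205.75 = 47.73 mol
n(T) = (1/2) × 47.73 = 23.87 mol
mass = 23.87 × 65.74 = 1569 g

1570 g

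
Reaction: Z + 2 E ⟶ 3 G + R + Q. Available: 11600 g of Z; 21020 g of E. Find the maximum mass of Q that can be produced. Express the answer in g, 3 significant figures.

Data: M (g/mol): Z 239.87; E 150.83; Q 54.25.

n(Z) = 11600 / 239.87 = 48.36 mol
n(E) = 21020 / 150.83 = 139.4 mol
n/ν for Z = 48.36/1 = 48.36
n/ν for E = 139.4/2 = 69.70
Smallest n/ν is Z → limiting reagent.
n(Q) = (1/1) × 48.36 = 48.36 mol
mass = 48.36 × 54.25 = 2624 g

2620 g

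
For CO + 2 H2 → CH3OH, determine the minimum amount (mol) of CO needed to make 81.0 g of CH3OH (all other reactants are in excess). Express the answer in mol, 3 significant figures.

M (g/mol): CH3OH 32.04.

2.53 mol

n(CH3OH) = 81.0 / 32.04 = 2.528 mol
n(CO) = (1/1) × 2.528 = 2.528 mol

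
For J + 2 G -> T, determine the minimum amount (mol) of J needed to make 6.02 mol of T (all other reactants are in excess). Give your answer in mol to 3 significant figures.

n(T) = 6.020 mol
n(J) = (1/1) × 6.020 = 6.020 mol

6.02 mol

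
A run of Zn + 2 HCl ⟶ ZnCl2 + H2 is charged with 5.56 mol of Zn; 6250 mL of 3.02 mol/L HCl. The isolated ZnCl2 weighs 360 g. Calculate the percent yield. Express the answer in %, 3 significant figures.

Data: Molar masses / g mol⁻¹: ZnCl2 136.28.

n(Zn) = 5.560 mol
n(HCl) = 3.02 × 6250/1000 = 18.88 mol
n/ν for Zn = 5.560/1 = 5.560
n/ν for HCl = 18.88/2 = 9.440
Smallest n/ν is Zn → limiting reagent.
theoretical n(ZnCl2) = (1/1) × 5.560 = 5.560 mol → 757.7 g
% yield = 360 / 757.7 × 100 = 47.51 %

47.5 %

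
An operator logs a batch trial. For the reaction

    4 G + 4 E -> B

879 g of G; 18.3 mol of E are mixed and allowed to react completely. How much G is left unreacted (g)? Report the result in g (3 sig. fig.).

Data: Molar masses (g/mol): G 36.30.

215 g

n(G) = 879.0 / 36.30 = 24.21 mol
n(E) = 18.30 mol
n/ν → G: 6.053, E: 4.575; E is limiting.
G consumed = (4/4) × 18.30 = 18.30 mol
G remaining = 24.21 − 18.30 = 5.910 mol
mass = 5.910 × 36.30 = 214.5 g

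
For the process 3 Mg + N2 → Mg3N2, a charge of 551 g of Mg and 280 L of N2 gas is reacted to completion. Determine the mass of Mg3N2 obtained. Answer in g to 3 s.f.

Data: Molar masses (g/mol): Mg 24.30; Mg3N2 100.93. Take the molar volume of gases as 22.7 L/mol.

763 g

n(Mg) = 551.0 / 24.30 = 22.67 mol
n(N2) = 280.0 / 22.7 = 12.33 mol
n/ν for Mg = 22.67/3 = 7.557
n/ν for N2 = 12.33/1 = 12.33
Smallest n/ν is Mg → limiting reagent.
n(Mg3N2) = (1/3) × 22.67 = 7.557 mol
mass = 7.557 × 100.93 = 762.7 g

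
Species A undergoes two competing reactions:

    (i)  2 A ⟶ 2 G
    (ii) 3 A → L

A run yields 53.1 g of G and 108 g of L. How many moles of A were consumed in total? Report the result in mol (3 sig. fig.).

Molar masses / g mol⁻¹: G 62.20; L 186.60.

n(G) = 53.1 / 62.20 = 0.8537 mol
n(L) = 108 / 186.60 = 0.5788 mol
n(A) via (i) = (2/2)×0.8537 = 0.8537 mol
n(A) via (ii) = (3/1)×0.5788 = 1.736 mol
total n(A) = 0.8537 + 1.736 = 2.590 mol

2.59 mol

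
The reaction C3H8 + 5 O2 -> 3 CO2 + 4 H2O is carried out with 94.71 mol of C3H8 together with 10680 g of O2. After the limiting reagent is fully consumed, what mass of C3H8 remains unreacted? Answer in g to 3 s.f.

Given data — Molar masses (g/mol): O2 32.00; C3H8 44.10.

1230 g

n(C3H8) = 94.71 mol
n(O2) = 10680 / 32.00 = 333.8 mol
n/ν for C3H8 = 94.71/1 = 94.71
n/ν for O2 = 333.8/5 = 66.76
Smallest n/ν is O2 → limiting reagent.
C3H8 consumed = (1/5) × 333.8 = 66.76 mol
C3H8 remaining = 94.71 − 66.76 = 27.95 mol
mass = 27.95 × 44.10 = 1233 g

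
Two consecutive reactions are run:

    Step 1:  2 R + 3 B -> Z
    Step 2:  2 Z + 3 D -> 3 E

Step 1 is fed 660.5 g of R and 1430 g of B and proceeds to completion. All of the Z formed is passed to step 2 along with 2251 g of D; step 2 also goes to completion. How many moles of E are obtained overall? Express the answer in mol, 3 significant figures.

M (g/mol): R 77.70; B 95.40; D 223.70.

6.38 mol

Step 1:
n(R) = 660.5 / 77.70 = 8.501 mol
n(B) = 1430 / 95.40 = 14.99 mol
n/ν for R = 8.501/2 = 4.251
n/ν for B = 14.99/3 = 4.997
Smallest n/ν is R → limiting reagent.
n(Z) produced = (1/2) × 8.501 = 4.251 mol
Step 2:
n(Z) available = 4.251 mol
n(D) = 2251 / 223.70 = 10.06 mol
n/ν for Z = 4.251/2 = 2.126
n/ν for D = 10.06/3 = 3.353
Smallest n/ν is Z → limiting reagent.
n(E) = (3/2) × 4.251 = 6.377 mol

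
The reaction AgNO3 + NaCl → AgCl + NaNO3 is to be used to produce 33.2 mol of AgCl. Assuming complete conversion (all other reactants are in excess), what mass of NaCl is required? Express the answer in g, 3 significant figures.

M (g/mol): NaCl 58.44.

n(AgCl) = 33.20 mol
n(NaCl) = (1/1) × 33.20 = 33.20 mol
mass = 33.20 × 58.44 = 1940 g

1940 g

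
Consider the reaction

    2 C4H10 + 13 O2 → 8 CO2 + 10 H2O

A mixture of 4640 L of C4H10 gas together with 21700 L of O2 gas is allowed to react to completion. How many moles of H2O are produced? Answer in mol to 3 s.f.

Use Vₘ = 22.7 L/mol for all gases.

735 mol

n(C4H10) = 4640 / 22.7 = 204.4 mol
n(O2) = 21700 / 22.7 = 955.9 mol
n/ν for C4H10 = 204.4/2 = 102.2
n/ν for O2 = 955.9/13 = 73.53
Smallest n/ν is O2 → limiting reagent.
n(H2O) = (10/13) × 955.9 = 735.3 mol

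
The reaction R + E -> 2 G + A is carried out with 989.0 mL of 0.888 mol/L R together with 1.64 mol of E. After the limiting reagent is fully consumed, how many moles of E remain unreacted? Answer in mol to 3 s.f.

0.762 mol

n(R) = 0.888 × 989.0/1000 = 0.8782 mol
n(E) = 1.640 mol
n/ν → R: 0.8782, E: 1.640; R is limiting.
E consumed = (1/1) × 0.8782 = 0.8782 mol
E remaining = 1.640 − 0.8782 = 0.7618 mol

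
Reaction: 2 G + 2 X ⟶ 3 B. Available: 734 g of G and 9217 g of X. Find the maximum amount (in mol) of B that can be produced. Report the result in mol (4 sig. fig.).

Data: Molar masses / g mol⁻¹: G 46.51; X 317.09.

23.67 mol

n(G) = 734.0 / 46.51 = 15.78 mol
n(X) = 9217 / 317.09 = 29.07 mol
n/ν for G = 15.78/2 = 7.890
n/ν for X = 29.07/2 = 14.54
Smallest n/ν is G → limiting reagent.
n(B) = (3/2) × 15.78 = 23.67 mol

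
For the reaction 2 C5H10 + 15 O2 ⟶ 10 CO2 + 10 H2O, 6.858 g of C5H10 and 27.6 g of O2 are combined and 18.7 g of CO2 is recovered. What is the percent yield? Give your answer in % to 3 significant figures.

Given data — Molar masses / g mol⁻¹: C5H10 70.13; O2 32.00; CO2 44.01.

86.9 %

n(C5H10) = 6.858 / 70.13 = 0.09779 mol
n(O2) = 27.60 / 32.00 = 0.8625 mol
n/ν → C5H10: 0.04890, O2: 0.05750; C5H10 is limiting.
theoretical n(CO2) = (10/2) × 0.09779 = 0.4890 mol → 21.52 g
% yield = 18.7 / 21.52 × 100 = 86.90 %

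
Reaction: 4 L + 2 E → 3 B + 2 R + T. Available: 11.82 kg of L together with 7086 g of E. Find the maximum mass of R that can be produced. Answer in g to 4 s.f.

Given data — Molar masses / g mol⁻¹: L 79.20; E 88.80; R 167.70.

n(L) = 11.82×1000 / 79.20 = 149.2 mol
n(E) = 7086 / 88.80 = 79.80 mol
n/ν for L = 149.2/4 = 37.30
n/ν for E = 79.80/2 = 39.90
Smallest n/ν is L → limiting reagent.
n(R) = (2/4) × 149.2 = 74.60 mol
mass = 74.60 × 167.70 = 12510 g

12510 g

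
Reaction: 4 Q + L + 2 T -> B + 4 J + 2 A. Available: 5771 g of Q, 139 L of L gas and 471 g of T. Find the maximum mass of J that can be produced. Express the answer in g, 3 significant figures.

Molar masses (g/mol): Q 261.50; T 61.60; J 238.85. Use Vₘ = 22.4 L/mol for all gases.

3650 g

n(Q) = 5771 / 261.50 = 22.07 mol
n(L) = 139.0 / 22.4 = 6.205 mol
n(T) = 471.0 / 61.60 = 7.646 mol
n/ν for Q = 22.07/4 = 5.518
n/ν for L = 6.205/1 = 6.205
n/ν for T = 7.646/2 = 3.823
Smallest n/ν is T → limiting reagent.
n(J) = (4/2) × 7.646 = 15.29 mol
mass = 15.29 × 238.85 = 3652 g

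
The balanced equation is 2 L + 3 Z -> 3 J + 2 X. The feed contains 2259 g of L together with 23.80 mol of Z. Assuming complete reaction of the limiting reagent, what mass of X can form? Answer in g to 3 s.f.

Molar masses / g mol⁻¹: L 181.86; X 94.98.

n(L) = 2259 / 181.86 = 12.42 mol
n(Z) = 23.80 mol
n/ν for L = 12.42/2 = 6.210
n/ν for Z = 23.80/3 = 7.933
Smallest n/ν is L → limiting reagent.
n(X) = (2/2) × 12.42 = 12.42 mol
mass = 12.42 × 94.98 = 1180 g

1180 g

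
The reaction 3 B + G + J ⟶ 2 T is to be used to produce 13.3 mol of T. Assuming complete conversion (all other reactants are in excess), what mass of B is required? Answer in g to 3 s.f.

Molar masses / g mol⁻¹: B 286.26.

5710 g

n(T) = 13.30 mol
n(B) = (3/2) × 13.30 = 19.95 mol
mass = 19.95 × 286.26 = 5711 g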